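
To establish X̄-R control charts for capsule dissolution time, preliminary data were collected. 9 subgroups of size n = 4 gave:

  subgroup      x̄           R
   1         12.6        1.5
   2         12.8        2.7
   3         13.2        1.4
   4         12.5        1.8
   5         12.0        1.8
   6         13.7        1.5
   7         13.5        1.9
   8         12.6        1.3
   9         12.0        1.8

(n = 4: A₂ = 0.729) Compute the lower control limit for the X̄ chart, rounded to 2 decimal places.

X̄̄ = (12.6 + 12.8 + 13.2 + 12.5 + 12.0 + 13.7 + 13.5 + 12.6 + 12.0) / 9 = 114.9000 / 9 = 12.7667
R̄ = (1.5 + 2.7 + 1.4 + 1.8 + 1.8 + 1.5 + 1.9 + 1.3 + 1.8) / 9 = 15.7000 / 9 = 1.7444
LCL = X̄̄ − A₂·R̄ = 12.7667 − 0.729 × 1.7444 = 11.4950

11.49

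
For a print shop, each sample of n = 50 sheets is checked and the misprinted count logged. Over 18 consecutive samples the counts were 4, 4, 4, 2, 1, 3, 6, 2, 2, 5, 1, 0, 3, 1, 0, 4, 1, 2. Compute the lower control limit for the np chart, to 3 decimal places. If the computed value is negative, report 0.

p̄ = Σdᵢ / (k·n) = 45 / (18 × 50) = 0.05000
LCL = np̄ − 3·√(np̄(1−p̄)) = 2.5000 − 3 × 1.5411 = -2.1233 → 0 (negative, so LCL = 0)

0.000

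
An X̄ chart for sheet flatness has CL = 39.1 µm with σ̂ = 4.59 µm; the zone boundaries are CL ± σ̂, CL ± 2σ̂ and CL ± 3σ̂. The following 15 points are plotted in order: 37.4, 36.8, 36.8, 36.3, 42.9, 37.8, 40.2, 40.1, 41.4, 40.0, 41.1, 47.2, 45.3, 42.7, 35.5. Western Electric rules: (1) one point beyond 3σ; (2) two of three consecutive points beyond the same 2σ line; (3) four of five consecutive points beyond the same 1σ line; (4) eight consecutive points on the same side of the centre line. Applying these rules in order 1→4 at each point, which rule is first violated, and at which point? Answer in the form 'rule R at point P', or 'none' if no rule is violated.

rule 4 at point 14

Zone of each point (C = within 1σ̂, B = 1σ̂–2σ̂, A = 2σ̂–3σ̂, * = beyond 3σ̂; sign = side of CL): 1:-C, 2:-C, 3:-C, 4:-C, 5:+C, 6:-C, 7:+C, 8:+C, 9:+C, 10:+C, 11:+C, 12:+B, 13:+B, 14:+C, 15:-C
Rule 4 (eight consecutive points on the same side of the centre line) is satisfied at point 14.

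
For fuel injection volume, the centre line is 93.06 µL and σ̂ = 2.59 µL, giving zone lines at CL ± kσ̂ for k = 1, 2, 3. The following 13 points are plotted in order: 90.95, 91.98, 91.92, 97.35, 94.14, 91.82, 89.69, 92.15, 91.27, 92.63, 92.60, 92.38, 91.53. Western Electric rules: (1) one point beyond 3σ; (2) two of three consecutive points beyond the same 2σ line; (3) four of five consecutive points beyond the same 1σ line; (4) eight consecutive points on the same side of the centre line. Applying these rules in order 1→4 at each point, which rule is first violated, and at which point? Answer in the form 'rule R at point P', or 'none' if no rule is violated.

rule 4 at point 13

Zone of each point (C = within 1σ̂, B = 1σ̂–2σ̂, A = 2σ̂–3σ̂, * = beyond 3σ̂; sign = side of CL): 1:-C, 2:-C, 3:-C, 4:+B, 5:+C, 6:-C, 7:-B, 8:-C, 9:-C, 10:-C, 11:-C, 12:-C, 13:-C
Rule 4 (eight consecutive points on the same side of the centre line) is satisfied at point 13.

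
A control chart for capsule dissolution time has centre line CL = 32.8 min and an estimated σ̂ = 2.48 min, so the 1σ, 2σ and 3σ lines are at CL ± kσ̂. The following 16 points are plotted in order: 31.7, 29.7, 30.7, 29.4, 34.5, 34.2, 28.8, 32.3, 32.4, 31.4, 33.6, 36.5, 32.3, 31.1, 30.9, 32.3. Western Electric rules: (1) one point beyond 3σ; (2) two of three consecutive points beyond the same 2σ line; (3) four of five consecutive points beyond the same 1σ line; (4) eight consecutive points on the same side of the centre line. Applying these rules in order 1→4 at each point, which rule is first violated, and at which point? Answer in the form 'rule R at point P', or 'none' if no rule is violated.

Zone of each point (C = within 1σ̂, B = 1σ̂–2σ̂, A = 2σ̂–3σ̂, * = beyond 3σ̂; sign = side of CL): 1:-C, 2:-B, 3:-C, 4:-B, 5:+C, 6:+C, 7:-B, 8:-C, 9:-C, 10:-C, 11:+C, 12:+B, 13:-C, 14:-C, 15:-C, 16:-C
No rule fires across all 16 points.

none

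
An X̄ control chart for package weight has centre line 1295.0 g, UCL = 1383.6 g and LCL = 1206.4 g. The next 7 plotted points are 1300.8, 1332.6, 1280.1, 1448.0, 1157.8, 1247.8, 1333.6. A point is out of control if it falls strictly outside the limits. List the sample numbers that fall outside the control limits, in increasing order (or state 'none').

4, 5

Compare each point to [1206.4, 1383.6]: sample 4 = 1448.0 > UCL; sample 5 = 1157.8 < LCL.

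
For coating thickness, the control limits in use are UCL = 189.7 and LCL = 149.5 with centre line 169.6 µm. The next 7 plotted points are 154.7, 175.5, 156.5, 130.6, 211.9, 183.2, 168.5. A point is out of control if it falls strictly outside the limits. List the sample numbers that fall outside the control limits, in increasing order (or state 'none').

4, 5

Compare each point to [149.5, 189.7]: sample 4 = 130.6 < LCL; sample 5 = 211.9 > UCL.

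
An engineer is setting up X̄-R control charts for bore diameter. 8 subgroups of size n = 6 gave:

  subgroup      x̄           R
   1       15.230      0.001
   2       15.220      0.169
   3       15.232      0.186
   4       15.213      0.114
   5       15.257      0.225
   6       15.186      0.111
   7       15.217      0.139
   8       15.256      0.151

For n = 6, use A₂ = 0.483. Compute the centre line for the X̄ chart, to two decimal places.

15.23

X̄̄ = (15.230 + 15.220 + 15.232 + 15.213 + 15.257 + 15.186 + 15.217 + 15.256) / 8 = 121.8110 / 8 = 15.2264
CL = X̄̄ = 15.2264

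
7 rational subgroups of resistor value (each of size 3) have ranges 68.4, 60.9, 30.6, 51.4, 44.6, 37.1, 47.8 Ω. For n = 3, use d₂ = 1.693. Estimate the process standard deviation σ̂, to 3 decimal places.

R̄ = (68.4 + 60.9 + 30.6 + 51.4 + 44.6 + 37.1 + 47.8) / 7 = 48.6857
σ̂ = R̄ / d₂ = 48.6857 / 1.693 = 28.7571

28.757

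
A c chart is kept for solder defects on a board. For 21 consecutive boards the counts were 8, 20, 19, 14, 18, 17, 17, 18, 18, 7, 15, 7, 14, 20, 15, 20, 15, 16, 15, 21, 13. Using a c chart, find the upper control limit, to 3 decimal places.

c̄ = (8 + 20 + 19 + 14 + 18 + 17 + 17 + 18 + 18 + 7 + 15 + 7 + 14 + 20 + 15 + 20 + 15 + 16 + 15 + 21 + 13) / 21 = 327 / 21 = 15.5714
UCL = c̄ + 3√c̄ = 15.5714 + 3 × √15.5714 = 15.5714 + 3 × 3.9461 = 27.4096

27.410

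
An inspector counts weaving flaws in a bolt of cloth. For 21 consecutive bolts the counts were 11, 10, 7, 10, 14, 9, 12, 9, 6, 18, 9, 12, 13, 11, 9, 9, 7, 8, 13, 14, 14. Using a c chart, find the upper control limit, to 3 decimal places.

c̄ = (11 + 10 + 7 + 10 + 14 + 9 + 12 + 9 + 6 + 18 + 9 + 12 + 13 + 11 + 9 + 9 + 7 + 8 + 13 + 14 + 14) / 21 = 225 / 21 = 10.7143
UCL = c̄ + 3√c̄ = 10.7143 + 3 × √10.7143 = 10.7143 + 3 × 3.2733 = 20.5341

20.534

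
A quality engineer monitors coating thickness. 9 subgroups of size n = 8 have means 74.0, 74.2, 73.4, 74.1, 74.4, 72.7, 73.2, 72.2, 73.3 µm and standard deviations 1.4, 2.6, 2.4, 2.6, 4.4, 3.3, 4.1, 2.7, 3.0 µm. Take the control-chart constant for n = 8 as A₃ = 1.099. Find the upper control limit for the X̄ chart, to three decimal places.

X̄̄ = (74.0 + 74.2 + 73.4 + 74.1 + 74.4 + 72.7 + 73.2 + 72.2 + 73.3) / 9 = 73.5000
s̄ = (1.4 + 2.6 + 2.4 + 2.6 + 4.4 + 3.3 + 4.1 + 2.7 + 3.0) / 9 = 2.9444
UCL = X̄̄ + A₃·s̄ = 73.5000 + 1.099 × 2.9444 = 76.7359

76.736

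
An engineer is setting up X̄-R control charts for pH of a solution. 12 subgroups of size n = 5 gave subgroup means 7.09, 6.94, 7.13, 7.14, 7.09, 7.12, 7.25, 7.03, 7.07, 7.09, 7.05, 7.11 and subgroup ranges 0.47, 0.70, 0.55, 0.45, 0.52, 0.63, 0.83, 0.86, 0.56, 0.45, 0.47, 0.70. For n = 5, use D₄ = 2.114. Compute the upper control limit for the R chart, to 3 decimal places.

1.267

R̄ = (0.47 + 0.70 + 0.55 + 0.45 + 0.52 + 0.63 + 0.83 + 0.86 + 0.56 + 0.45 + 0.47 + 0.70) / 12 = 7.1900 / 12 = 0.5992
UCL_R = D₄·R̄ = 2.114 × 0.5992 = 1.2666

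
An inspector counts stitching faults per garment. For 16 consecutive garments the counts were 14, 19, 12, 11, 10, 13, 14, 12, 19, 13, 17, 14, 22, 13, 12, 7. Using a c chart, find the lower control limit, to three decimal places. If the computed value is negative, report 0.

c̄ = (14 + 19 + 12 + 11 + 10 + 13 + 14 + 12 + 19 + 13 + 17 + 14 + 22 + 13 + 12 + 7) / 16 = 222 / 16 = 13.8750
LCL = c̄ − 3√c̄ = 13.8750 − 3 × 3.7249 = 2.7003

2.700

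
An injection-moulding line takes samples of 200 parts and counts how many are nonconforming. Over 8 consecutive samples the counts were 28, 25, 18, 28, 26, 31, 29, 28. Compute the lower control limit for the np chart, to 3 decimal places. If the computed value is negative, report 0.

p̄ = Σdᵢ / (k·n) = 213 / (8 × 200) = 0.13312
LCL = np̄ − 3·√(np̄(1−p̄)) = 26.6250 − 3 × 4.8042 = 12.2123

12.212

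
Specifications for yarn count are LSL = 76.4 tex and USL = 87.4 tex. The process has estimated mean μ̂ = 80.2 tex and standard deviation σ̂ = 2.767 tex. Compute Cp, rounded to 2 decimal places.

0.66

Cp = (USL − LSL) / (6σ̂) = (87.4 − 76.4) / (6 × 2.767) = 11.0000 / 16.6020 = 0.6626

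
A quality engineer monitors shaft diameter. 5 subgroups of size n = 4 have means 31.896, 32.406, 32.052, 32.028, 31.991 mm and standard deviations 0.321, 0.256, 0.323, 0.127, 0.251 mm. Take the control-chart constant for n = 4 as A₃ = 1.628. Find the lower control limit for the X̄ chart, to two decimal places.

31.66

X̄̄ = (31.896 + 32.406 + 32.052 + 32.028 + 31.991) / 5 = 32.0746
s̄ = (0.321 + 0.256 + 0.323 + 0.127 + 0.251) / 5 = 0.2556
LCL = X̄̄ − A₃·s̄ = 32.0746 − 1.628 × 0.2556 = 31.6585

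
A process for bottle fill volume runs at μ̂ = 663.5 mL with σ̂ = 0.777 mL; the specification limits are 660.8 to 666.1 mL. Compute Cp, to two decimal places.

Cp = (USL − LSL) / (6σ̂) = (666.1 − 660.8) / (6 × 0.777) = 5.3000 / 4.6620 = 1.1369

1.14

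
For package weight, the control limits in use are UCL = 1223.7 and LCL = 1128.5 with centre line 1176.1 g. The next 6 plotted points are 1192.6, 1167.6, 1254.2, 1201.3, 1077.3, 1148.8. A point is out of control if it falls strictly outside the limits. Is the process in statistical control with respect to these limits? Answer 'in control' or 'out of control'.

Compare each point to [1128.5, 1223.7]: sample 3 = 1254.2 > UCL; sample 5 = 1077.3 < LCL.

out of control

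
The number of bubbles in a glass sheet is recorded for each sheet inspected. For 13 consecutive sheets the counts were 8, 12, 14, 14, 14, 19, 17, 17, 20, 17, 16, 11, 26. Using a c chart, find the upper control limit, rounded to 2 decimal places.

c̄ = (8 + 12 + 14 + 14 + 14 + 19 + 17 + 17 + 20 + 17 + 16 + 11 + 26) / 13 = 205 / 13 = 15.7692
UCL = c̄ + 3√c̄ = 15.7692 + 3 × √15.7692 = 15.7692 + 3 × 3.9710 = 27.6824

27.68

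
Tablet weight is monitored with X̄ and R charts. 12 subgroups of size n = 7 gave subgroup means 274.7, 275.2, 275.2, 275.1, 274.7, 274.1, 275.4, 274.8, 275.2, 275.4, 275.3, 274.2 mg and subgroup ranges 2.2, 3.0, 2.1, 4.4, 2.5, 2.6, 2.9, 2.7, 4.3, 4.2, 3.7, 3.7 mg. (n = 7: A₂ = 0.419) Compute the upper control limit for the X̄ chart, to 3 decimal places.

276.279

X̄̄ = (274.7 + 275.2 + 275.2 + 275.1 + 274.7 + 274.1 + 275.4 + 274.8 + 275.2 + 275.4 + 275.3 + 274.2) / 12 = 3299.3000 / 12 = 274.9417
R̄ = (2.2 + 3.0 + 2.1 + 4.4 + 2.5 + 2.6 + 2.9 + 2.7 + 4.3 + 4.2 + 3.7 + 3.7) / 12 = 38.3000 / 12 = 3.1917
UCL = X̄̄ + A₂·R̄ = 274.9417 + 0.419 × 3.1917 = 276.2790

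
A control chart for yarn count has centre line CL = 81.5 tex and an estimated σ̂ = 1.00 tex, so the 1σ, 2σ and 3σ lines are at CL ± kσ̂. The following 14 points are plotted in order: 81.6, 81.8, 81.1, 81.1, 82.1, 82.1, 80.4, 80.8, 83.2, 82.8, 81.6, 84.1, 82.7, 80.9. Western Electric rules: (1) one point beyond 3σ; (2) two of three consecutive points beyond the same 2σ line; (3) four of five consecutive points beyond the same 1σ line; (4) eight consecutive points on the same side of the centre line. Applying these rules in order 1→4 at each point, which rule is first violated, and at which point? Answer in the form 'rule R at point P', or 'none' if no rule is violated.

rule 3 at point 13

Zone of each point (C = within 1σ̂, B = 1σ̂–2σ̂, A = 2σ̂–3σ̂, * = beyond 3σ̂; sign = side of CL): 1:+C, 2:+C, 3:-C, 4:-C, 5:+C, 6:+C, 7:-B, 8:-C, 9:+B, 10:+B, 11:+C, 12:+A, 13:+B, 14:-C
Rule 3 (four of five consecutive points beyond the same 1σ limit) is satisfied at point 13.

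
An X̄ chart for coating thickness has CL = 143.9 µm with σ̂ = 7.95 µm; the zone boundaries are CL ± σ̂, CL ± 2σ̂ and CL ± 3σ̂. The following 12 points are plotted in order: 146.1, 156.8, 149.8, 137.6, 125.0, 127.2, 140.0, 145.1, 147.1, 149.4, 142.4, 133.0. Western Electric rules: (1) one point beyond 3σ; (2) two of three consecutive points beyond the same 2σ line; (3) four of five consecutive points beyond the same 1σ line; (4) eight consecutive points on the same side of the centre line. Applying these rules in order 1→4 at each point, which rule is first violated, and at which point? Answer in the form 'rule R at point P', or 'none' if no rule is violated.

rule 2 at point 6

Zone of each point (C = within 1σ̂, B = 1σ̂–2σ̂, A = 2σ̂–3σ̂, * = beyond 3σ̂; sign = side of CL): 1:+C, 2:+B, 3:+C, 4:-C, 5:-A, 6:-A, 7:-C, 8:+C, 9:+C, 10:+C, 11:-C, 12:-B
Rule 2 (two of three consecutive points beyond the same 2σ limit) is satisfied at point 6.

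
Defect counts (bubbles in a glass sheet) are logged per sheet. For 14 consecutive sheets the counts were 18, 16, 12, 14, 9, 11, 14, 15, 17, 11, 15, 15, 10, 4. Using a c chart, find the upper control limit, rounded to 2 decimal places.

c̄ = (18 + 16 + 12 + 14 + 9 + 11 + 14 + 15 + 17 + 11 + 15 + 15 + 10 + 4) / 14 = 181 / 14 = 12.9286
UCL = c̄ + 3√c̄ = 12.9286 + 3 × √12.9286 = 12.9286 + 3 × 3.5956 = 23.7155

23.72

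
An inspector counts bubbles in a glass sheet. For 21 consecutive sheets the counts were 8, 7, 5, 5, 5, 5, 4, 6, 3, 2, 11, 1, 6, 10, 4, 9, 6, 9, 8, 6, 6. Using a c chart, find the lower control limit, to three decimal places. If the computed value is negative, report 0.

0.000

c̄ = (8 + 7 + 5 + 5 + 5 + 5 + 4 + 6 + 3 + 2 + 11 + 1 + 6 + 10 + 4 + 9 + 6 + 9 + 8 + 6 + 6) / 21 = 126 / 21 = 6.0000
LCL = c̄ − 3√c̄ = 6.0000 − 3 × 2.4495 = -1.3485 → 0 (cannot be negative)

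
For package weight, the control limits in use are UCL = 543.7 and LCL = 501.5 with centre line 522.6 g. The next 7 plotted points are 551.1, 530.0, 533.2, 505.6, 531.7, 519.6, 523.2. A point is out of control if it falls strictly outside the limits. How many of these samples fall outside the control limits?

Compare each point to [501.5, 543.7]: sample 1 = 551.1 > UCL.

1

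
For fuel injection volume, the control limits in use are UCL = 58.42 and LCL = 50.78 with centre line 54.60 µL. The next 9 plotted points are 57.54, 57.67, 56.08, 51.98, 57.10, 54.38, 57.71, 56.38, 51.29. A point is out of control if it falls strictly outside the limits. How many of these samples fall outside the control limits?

All 9 points lie within [50.78, 58.42].

0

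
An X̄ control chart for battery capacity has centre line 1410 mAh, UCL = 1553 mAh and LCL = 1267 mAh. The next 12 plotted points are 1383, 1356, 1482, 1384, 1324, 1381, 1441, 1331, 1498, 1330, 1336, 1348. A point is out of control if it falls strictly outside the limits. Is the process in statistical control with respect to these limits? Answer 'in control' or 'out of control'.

in control

All 12 points lie within [1267, 1553].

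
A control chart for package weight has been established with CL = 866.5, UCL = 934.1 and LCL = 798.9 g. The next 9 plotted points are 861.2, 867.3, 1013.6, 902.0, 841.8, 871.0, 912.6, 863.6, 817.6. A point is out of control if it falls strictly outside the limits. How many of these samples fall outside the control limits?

1

Compare each point to [798.9, 934.1]: sample 3 = 1013.6 > UCL.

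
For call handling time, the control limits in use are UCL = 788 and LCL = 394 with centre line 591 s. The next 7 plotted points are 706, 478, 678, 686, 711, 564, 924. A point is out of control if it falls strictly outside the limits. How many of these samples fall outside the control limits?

1

Compare each point to [394, 788]: sample 7 = 924 > UCL.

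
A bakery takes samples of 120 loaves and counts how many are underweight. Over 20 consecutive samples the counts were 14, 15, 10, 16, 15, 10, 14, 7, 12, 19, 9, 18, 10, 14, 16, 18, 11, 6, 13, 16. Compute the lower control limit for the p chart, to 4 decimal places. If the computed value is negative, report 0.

0.0240

p̄ = Σdᵢ / (k·n) = 263 / (20 × 120) = 0.10958
LCL = p̄ − 3·√(p̄(1−p̄)/n) = 0.10958 − 3 × 0.02852 = 0.02404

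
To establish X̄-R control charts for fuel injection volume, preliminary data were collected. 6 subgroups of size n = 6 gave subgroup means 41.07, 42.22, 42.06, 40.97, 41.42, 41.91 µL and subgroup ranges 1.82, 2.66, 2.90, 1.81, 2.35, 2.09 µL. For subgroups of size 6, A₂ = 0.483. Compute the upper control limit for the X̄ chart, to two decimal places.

42.71

X̄̄ = (41.07 + 42.22 + 42.06 + 40.97 + 41.42 + 41.91) / 6 = 249.6500 / 6 = 41.6083
R̄ = (1.82 + 2.66 + 2.90 + 1.81 + 2.35 + 2.09) / 6 = 13.6300 / 6 = 2.2717
UCL = X̄̄ + A₂·R̄ = 41.6083 + 0.483 × 2.2717 = 42.7055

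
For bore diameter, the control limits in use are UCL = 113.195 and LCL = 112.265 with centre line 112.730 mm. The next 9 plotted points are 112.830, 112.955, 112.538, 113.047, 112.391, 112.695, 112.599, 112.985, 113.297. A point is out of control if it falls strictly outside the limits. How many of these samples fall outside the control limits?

Compare each point to [112.265, 113.195]: sample 9 = 113.297 > UCL.

1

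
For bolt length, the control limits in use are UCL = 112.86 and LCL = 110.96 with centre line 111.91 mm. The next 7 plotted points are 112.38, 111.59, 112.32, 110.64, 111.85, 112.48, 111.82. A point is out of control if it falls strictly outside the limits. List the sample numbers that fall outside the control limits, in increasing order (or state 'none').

4

Compare each point to [110.96, 112.86]: sample 4 = 110.64 < LCL.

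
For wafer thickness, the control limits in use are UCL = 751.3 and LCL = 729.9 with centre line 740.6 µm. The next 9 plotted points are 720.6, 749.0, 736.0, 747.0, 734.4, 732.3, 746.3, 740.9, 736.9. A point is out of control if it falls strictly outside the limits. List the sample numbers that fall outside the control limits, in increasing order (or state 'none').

Compare each point to [729.9, 751.3]: sample 1 = 720.6 < LCL.

1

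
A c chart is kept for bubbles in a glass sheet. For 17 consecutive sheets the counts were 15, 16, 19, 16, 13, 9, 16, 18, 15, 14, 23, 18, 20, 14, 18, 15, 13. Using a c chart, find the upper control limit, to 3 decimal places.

c̄ = (15 + 16 + 19 + 16 + 13 + 9 + 16 + 18 + 15 + 14 + 23 + 18 + 20 + 14 + 18 + 15 + 13) / 17 = 272 / 17 = 16.0000
UCL = c̄ + 3√c̄ = 16.0000 + 3 × √16.0000 = 16.0000 + 3 × 4.0000 = 28.0000

28.000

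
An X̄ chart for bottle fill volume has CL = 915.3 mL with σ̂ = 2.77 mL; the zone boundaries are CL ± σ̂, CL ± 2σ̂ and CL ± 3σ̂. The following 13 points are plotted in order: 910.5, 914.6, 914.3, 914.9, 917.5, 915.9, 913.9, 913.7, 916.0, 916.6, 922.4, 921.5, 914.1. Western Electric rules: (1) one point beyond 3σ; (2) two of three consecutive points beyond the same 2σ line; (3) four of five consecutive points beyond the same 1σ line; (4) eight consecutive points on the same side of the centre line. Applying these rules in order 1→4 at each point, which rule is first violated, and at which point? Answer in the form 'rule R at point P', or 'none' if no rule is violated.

Zone of each point (C = within 1σ̂, B = 1σ̂–2σ̂, A = 2σ̂–3σ̂, * = beyond 3σ̂; sign = side of CL): 1:-B, 2:-C, 3:-C, 4:-C, 5:+C, 6:+C, 7:-C, 8:-C, 9:+C, 10:+C, 11:+A, 12:+A, 13:-C
Rule 2 (two of three consecutive points beyond the same 2σ limit) is satisfied at point 12.

rule 2 at point 12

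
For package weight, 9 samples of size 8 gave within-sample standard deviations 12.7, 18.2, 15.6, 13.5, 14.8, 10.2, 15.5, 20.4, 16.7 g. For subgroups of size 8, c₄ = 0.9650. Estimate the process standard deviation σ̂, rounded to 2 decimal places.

15.84

s̄ = (12.7 + 18.2 + 15.6 + 13.5 + 14.8 + 10.2 + 15.5 + 20.4 + 16.7) / 9 = 15.2889
σ̂ = s̄ / c₄ = 15.2889 / 0.9650 = 15.8434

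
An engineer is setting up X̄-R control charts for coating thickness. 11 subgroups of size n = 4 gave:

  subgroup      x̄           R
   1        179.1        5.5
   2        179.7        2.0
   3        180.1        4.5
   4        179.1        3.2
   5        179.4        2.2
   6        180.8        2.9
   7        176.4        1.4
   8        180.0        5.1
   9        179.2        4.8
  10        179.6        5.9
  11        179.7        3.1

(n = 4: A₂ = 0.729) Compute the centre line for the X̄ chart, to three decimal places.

X̄̄ = (179.1 + 179.7 + 180.1 + 179.1 + 179.4 + 180.8 + 176.4 + 180.0 + 179.2 + 179.6 + 179.7) / 11 = 1973.1000 / 11 = 179.3727
CL = X̄̄ = 179.3727

179.373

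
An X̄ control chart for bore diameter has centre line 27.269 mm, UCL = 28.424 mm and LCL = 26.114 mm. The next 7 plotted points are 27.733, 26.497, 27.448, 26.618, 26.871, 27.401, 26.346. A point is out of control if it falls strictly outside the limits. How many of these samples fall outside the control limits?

0

All 7 points lie within [26.114, 28.424].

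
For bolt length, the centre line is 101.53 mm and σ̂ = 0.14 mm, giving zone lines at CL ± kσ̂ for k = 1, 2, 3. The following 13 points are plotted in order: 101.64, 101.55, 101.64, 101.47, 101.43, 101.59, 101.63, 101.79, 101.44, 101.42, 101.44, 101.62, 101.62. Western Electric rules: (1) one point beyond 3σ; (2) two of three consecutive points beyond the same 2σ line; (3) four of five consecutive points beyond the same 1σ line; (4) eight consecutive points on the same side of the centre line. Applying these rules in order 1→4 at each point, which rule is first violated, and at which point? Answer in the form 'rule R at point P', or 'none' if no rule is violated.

none

Zone of each point (C = within 1σ̂, B = 1σ̂–2σ̂, A = 2σ̂–3σ̂, * = beyond 3σ̂; sign = side of CL): 1:+C, 2:+C, 3:+C, 4:-C, 5:-C, 6:+C, 7:+C, 8:+B, 9:-C, 10:-C, 11:-C, 12:+C, 13:+C
No rule fires across all 13 points.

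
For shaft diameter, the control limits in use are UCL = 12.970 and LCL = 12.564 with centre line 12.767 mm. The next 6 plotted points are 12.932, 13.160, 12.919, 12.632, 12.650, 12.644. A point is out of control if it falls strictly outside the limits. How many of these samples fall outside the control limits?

Compare each point to [12.564, 12.970]: sample 2 = 13.160 > UCL.

1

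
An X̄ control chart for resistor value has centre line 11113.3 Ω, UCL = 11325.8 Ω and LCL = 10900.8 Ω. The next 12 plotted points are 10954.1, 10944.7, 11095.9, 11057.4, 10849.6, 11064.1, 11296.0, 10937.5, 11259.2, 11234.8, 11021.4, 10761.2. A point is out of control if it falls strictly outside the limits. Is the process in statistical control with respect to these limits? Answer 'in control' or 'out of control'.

Compare each point to [10900.8, 11325.8]: sample 5 = 10849.6 < LCL; sample 12 = 10761.2 < LCL.

out of control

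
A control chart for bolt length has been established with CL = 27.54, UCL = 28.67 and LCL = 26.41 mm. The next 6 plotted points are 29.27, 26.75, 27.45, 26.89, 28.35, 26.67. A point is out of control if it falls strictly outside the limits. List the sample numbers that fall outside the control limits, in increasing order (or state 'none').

Compare each point to [26.41, 28.67]: sample 1 = 29.27 > UCL.

1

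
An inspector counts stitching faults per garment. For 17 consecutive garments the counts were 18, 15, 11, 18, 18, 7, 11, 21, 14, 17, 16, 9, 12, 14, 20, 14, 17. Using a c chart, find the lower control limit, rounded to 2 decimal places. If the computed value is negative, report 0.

c̄ = (18 + 15 + 11 + 18 + 18 + 7 + 11 + 21 + 14 + 17 + 16 + 9 + 12 + 14 + 20 + 14 + 17) / 17 = 252 / 17 = 14.8235
LCL = c̄ − 3√c̄ = 14.8235 − 3 × 3.8501 = 3.2731

3.27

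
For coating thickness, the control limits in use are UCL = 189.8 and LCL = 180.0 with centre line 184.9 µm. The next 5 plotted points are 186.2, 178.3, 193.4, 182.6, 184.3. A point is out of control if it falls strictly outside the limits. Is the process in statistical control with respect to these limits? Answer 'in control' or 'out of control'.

out of control

Compare each point to [180.0, 189.8]: sample 2 = 178.3 < LCL; sample 3 = 193.4 > UCL.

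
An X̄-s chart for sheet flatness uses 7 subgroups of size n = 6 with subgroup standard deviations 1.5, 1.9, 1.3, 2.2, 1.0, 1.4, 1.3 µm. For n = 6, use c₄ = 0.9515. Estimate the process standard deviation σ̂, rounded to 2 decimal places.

1.59

s̄ = (1.5 + 1.9 + 1.3 + 2.2 + 1.0 + 1.4 + 1.3) / 7 = 1.5143
σ̂ = s̄ / c₄ = 1.5143 / 0.9515 = 1.5915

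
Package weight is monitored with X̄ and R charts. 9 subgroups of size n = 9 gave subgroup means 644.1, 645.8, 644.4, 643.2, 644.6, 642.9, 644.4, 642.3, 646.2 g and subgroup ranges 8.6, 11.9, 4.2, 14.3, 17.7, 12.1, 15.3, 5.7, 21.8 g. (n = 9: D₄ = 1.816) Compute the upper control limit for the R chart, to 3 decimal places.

R̄ = (8.6 + 11.9 + 4.2 + 14.3 + 17.7 + 12.1 + 15.3 + 5.7 + 21.8) / 9 = 111.6000 / 9 = 12.4000
UCL_R = D₄·R̄ = 1.816 × 12.4000 = 22.5184

22.518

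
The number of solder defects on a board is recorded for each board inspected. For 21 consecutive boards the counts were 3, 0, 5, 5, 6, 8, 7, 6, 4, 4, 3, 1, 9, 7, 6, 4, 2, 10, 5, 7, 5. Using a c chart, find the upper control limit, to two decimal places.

c̄ = (3 + 0 + 5 + 5 + 6 + 8 + 7 + 6 + 4 + 4 + 3 + 1 + 9 + 7 + 6 + 4 + 2 + 10 + 5 + 7 + 5) / 21 = 107 / 21 = 5.0952
UCL = c̄ + 3√c̄ = 5.0952 + 3 × √5.0952 = 5.0952 + 3 × 2.2573 = 11.8670

11.87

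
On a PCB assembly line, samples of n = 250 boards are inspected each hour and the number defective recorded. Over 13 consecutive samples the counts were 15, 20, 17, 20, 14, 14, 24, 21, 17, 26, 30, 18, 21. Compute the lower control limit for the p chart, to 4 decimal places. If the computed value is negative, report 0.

p̄ = Σdᵢ / (k·n) = 257 / (13 × 250) = 0.07908
LCL = p̄ − 3·√(p̄(1−p̄)/n) = 0.07908 − 3 × 0.01707 = 0.02787

0.0279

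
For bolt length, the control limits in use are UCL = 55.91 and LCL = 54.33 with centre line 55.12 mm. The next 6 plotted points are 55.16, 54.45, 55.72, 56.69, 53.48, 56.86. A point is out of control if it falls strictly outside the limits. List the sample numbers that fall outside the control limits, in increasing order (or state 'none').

4, 5, 6

Compare each point to [54.33, 55.91]: sample 4 = 56.69 > UCL; sample 5 = 53.48 < LCL; sample 6 = 56.86 > UCL.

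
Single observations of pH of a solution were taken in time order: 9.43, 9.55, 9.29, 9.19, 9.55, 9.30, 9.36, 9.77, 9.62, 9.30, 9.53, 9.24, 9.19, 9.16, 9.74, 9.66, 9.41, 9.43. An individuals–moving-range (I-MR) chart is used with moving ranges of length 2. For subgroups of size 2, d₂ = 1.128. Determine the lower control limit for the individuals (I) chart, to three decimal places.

8.872

X̄ = (9.43 + 9.55 + 9.29 + 9.19 + 9.55 + 9.30 + 9.36 + 9.77 + 9.62 + 9.30 + 9.53 + 9.24 + 9.19 + 9.16 + 9.74 + 9.66 + 9.41 + 9.43) / 18 = 9.4289
Moving ranges: 0.12, 0.26, 0.10, 0.36, 0.25, 0.06, 0.41, 0.15, 0.32, 0.23, 0.29, 0.05, 0.03, 0.58, 0.08, 0.25, 0.02; M̄R̄ = 3.5600 / 17 = 0.2094
LCL = X̄ − 3·M̄R̄/d₂ = 9.4289 − 3 × 0.2094 / 1.128 = 8.8719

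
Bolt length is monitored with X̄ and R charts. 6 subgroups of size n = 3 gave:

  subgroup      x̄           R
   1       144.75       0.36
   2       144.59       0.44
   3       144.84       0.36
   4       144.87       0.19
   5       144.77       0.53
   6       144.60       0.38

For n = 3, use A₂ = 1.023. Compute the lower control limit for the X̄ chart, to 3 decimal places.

X̄̄ = (144.75 + 144.59 + 144.84 + 144.87 + 144.77 + 144.60) / 6 = 868.4200 / 6 = 144.7367
R̄ = (0.36 + 0.44 + 0.36 + 0.19 + 0.53 + 0.38) / 6 = 2.2600 / 6 = 0.3767
LCL = X̄̄ − A₂·R̄ = 144.7367 − 1.023 × 0.3767 = 144.3513

144.351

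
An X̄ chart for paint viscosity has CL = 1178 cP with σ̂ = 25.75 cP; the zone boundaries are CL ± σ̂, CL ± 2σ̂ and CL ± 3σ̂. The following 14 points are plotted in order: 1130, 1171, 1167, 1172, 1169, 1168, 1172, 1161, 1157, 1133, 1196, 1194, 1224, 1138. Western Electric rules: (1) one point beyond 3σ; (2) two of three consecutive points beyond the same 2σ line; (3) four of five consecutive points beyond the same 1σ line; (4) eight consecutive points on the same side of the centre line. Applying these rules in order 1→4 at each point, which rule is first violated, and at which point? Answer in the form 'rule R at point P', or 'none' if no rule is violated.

Zone of each point (C = within 1σ̂, B = 1σ̂–2σ̂, A = 2σ̂–3σ̂, * = beyond 3σ̂; sign = side of CL): 1:-B, 2:-C, 3:-C, 4:-C, 5:-C, 6:-C, 7:-C, 8:-C, 9:-C, 10:-B, 11:+C, 12:+C, 13:+B, 14:-B
Rule 4 (eight consecutive points on the same side of the centre line) is satisfied at point 8.

rule 4 at point 8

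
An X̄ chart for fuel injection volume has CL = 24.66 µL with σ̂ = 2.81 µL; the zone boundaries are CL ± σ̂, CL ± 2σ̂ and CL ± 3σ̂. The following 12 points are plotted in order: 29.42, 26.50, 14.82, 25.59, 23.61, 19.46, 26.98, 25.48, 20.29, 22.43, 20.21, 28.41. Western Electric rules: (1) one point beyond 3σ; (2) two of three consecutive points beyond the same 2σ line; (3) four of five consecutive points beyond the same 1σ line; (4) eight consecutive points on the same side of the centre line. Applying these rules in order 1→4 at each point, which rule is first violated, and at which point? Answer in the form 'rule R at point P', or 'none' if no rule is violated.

Zone of each point (C = within 1σ̂, B = 1σ̂–2σ̂, A = 2σ̂–3σ̂, * = beyond 3σ̂; sign = side of CL): 1:+B, 2:+C, 3:-*, 4:+C, 5:-C, 6:-B, 7:+C, 8:+C, 9:-B, 10:-C, 11:-B, 12:+B
Rule 1 (one point beyond the 3σ limits) is satisfied at point 3.

rule 1 at point 3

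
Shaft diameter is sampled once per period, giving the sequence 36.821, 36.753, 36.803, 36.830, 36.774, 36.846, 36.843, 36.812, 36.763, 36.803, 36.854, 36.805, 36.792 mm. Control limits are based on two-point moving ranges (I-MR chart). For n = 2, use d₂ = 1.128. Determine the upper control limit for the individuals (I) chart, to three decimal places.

36.920

X̄ = (36.821 + 36.753 + 36.803 + 36.830 + 36.774 + 36.846 + 36.843 + 36.812 + 36.763 + 36.803 + 36.854 + 36.805 + 36.792) / 13 = 36.8076
Moving ranges: 0.068, 0.050, 0.027, 0.056, 0.072, 0.003, 0.031, 0.049, 0.040, 0.051, 0.049, 0.013; M̄R̄ = 0.5090 / 12 = 0.0424
UCL = X̄ + 3·M̄R̄/d₂ = 36.8076 + 3 × 0.0424 / 1.128 = 36.9204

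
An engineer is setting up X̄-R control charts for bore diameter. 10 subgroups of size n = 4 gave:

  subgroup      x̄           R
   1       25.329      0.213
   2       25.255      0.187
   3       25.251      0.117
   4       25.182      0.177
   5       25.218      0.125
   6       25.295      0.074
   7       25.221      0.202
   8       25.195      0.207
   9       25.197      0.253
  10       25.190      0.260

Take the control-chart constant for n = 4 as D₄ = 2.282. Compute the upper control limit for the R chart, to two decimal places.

R̄ = (0.213 + 0.187 + 0.117 + 0.177 + 0.125 + 0.074 + 0.202 + 0.207 + 0.253 + 0.260) / 10 = 1.8150 / 10 = 0.1815
UCL_R = D₄·R̄ = 2.282 × 0.1815 = 0.4142

0.41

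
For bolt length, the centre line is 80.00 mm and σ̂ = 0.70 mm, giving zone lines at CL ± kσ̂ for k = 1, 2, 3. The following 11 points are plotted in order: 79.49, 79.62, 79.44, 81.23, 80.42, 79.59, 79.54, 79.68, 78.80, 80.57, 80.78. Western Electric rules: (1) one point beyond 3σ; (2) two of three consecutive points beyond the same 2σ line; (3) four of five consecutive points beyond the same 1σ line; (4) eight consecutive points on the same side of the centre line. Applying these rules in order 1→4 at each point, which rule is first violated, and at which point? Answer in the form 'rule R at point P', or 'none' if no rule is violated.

none

Zone of each point (C = within 1σ̂, B = 1σ̂–2σ̂, A = 2σ̂–3σ̂, * = beyond 3σ̂; sign = side of CL): 1:-C, 2:-C, 3:-C, 4:+B, 5:+C, 6:-C, 7:-C, 8:-C, 9:-B, 10:+C, 11:+B
No rule fires across all 11 points.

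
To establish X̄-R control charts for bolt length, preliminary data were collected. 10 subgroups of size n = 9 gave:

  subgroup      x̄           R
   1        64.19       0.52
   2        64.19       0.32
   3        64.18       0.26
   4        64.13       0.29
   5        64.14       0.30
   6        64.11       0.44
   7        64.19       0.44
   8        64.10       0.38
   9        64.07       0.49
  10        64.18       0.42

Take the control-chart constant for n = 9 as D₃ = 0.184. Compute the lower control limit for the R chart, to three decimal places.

0.071

R̄ = (0.52 + 0.32 + 0.26 + 0.29 + 0.30 + 0.44 + 0.44 + 0.38 + 0.49 + 0.42) / 10 = 3.8600 / 10 = 0.3860
LCL_R = D₃·R̄ = 0.184 × 0.3860 = 0.0710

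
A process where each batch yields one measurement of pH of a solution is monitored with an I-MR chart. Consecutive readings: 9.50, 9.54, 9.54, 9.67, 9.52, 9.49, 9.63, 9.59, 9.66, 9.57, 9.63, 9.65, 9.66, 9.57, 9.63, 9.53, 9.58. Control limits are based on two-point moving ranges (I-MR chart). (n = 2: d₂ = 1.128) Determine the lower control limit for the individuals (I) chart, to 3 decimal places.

9.406

X̄ = (9.50 + 9.54 + 9.54 + 9.67 + 9.52 + 9.49 + 9.63 + 9.59 + 9.66 + 9.57 + 9.63 + 9.65 + 9.66 + 9.57 + 9.63 + 9.53 + 9.58) / 17 = 9.5859
Moving ranges: 0.04, 0.00, 0.13, 0.15, 0.03, 0.14, 0.04, 0.07, 0.09, 0.06, 0.02, 0.01, 0.09, 0.06, 0.10, 0.05; M̄R̄ = 1.0800 / 16 = 0.0675
LCL = X̄ − 3·M̄R̄/d₂ = 9.5859 − 3 × 0.0675 / 1.128 = 9.4064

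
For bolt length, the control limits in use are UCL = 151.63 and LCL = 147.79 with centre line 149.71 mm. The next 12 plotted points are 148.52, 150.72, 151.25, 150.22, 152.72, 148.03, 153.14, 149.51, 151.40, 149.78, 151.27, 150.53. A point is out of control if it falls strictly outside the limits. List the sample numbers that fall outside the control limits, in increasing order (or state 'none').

Compare each point to [147.79, 151.63]: sample 5 = 152.72 > UCL; sample 7 = 153.14 > UCL.

5, 7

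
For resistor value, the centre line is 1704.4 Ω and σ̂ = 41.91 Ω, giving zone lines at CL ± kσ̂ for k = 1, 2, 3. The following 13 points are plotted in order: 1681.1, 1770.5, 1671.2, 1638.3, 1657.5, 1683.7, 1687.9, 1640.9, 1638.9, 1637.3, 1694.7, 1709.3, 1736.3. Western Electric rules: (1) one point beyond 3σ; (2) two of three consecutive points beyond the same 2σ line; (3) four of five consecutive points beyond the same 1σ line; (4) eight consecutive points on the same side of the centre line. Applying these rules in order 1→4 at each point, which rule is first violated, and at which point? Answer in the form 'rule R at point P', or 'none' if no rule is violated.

Zone of each point (C = within 1σ̂, B = 1σ̂–2σ̂, A = 2σ̂–3σ̂, * = beyond 3σ̂; sign = side of CL): 1:-C, 2:+B, 3:-C, 4:-B, 5:-B, 6:-C, 7:-C, 8:-B, 9:-B, 10:-B, 11:-C, 12:+C, 13:+C
Rule 4 (eight consecutive points on the same side of the centre line) is satisfied at point 10.

rule 4 at point 10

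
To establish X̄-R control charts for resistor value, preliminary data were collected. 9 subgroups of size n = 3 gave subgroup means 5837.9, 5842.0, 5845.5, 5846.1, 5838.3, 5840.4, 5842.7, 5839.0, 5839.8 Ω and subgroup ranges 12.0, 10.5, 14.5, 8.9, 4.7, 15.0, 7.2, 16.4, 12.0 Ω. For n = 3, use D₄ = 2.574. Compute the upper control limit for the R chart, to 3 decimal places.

28.943

R̄ = (12.0 + 10.5 + 14.5 + 8.9 + 4.7 + 15.0 + 7.2 + 16.4 + 12.0) / 9 = 101.2000 / 9 = 11.2444
UCL_R = D₄·R̄ = 2.574 × 11.2444 = 28.9432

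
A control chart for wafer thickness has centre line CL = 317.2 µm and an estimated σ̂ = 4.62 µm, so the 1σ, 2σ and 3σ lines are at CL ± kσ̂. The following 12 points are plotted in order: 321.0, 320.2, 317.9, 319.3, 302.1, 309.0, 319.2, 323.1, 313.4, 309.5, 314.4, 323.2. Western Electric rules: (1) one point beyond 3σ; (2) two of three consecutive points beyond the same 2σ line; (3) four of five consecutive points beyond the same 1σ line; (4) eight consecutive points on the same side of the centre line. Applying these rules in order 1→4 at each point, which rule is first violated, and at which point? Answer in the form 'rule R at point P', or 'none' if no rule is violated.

Zone of each point (C = within 1σ̂, B = 1σ̂–2σ̂, A = 2σ̂–3σ̂, * = beyond 3σ̂; sign = side of CL): 1:+C, 2:+C, 3:+C, 4:+C, 5:-*, 6:-B, 7:+C, 8:+B, 9:-C, 10:-B, 11:-C, 12:+B
Rule 1 (one point beyond the 3σ limits) is satisfied at point 5.

rule 1 at point 5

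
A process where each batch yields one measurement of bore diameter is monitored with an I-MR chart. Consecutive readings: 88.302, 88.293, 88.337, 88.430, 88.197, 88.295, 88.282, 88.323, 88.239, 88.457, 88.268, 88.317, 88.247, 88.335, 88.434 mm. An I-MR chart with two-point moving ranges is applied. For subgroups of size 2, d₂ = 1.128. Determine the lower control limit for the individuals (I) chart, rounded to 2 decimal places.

88.06

X̄ = (88.302 + 88.293 + 88.337 + 88.430 + 88.197 + 88.295 + 88.282 + 88.323 + 88.239 + 88.457 + 88.268 + 88.317 + 88.247 + 88.335 + 88.434) / 15 = 88.3171
Moving ranges: 0.009, 0.044, 0.093, 0.233, 0.098, 0.013, 0.041, 0.084, 0.218, 0.189, 0.049, 0.070, 0.088, 0.099; M̄R̄ = 1.3280 / 14 = 0.0949
LCL = X̄ − 3·M̄R̄/d₂ = 88.3171 − 3 × 0.0949 / 1.128 = 88.0648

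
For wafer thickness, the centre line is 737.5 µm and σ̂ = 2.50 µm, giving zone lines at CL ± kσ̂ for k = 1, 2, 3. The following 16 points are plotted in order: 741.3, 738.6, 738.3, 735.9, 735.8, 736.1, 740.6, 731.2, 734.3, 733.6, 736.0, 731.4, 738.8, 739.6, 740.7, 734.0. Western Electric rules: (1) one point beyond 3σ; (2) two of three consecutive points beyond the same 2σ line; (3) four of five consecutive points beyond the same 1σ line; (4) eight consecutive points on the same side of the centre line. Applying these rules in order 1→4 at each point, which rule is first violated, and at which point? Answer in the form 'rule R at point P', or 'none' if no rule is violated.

Zone of each point (C = within 1σ̂, B = 1σ̂–2σ̂, A = 2σ̂–3σ̂, * = beyond 3σ̂; sign = side of CL): 1:+B, 2:+C, 3:+C, 4:-C, 5:-C, 6:-C, 7:+B, 8:-A, 9:-B, 10:-B, 11:-C, 12:-A, 13:+C, 14:+C, 15:+B, 16:-B
Rule 3 (four of five consecutive points beyond the same 1σ limit) is satisfied at point 12.

rule 3 at point 12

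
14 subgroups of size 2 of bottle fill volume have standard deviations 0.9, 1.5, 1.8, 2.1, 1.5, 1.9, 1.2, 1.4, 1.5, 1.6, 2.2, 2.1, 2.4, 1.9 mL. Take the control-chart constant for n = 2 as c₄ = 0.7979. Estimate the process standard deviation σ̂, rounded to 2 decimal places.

2.15

s̄ = (0.9 + 1.5 + 1.8 + 2.1 + 1.5 + 1.9 + 1.2 + 1.4 + 1.5 + 1.6 + 2.2 + 2.1 + 2.4 + 1.9) / 14 = 1.7143
σ̂ = s̄ / c₄ = 1.7143 / 0.7979 = 2.1485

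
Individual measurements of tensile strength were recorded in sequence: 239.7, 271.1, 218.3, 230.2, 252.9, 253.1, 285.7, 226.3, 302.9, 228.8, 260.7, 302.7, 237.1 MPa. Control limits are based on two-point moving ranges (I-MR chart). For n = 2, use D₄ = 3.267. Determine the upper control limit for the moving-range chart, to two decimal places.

136.45

Moving ranges: 31.4, 52.8, 11.9, 22.7, 0.2, 32.6, 59.4, 76.6, 74.1, 31.9, 42.0, 65.6; M̄R̄ = 501.2000 / 12 = 41.7667
UCL_MR = D₄·M̄R̄ = 3.267 × 41.7667 = 136.4517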